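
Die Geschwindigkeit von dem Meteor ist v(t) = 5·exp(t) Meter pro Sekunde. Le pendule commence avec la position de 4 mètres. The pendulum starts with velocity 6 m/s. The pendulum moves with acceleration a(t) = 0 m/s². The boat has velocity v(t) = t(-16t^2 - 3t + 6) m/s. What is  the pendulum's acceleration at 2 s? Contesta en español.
Tenemos la aceleración a(t) = 0. Sustituyendo t = 2: a(2) = 0.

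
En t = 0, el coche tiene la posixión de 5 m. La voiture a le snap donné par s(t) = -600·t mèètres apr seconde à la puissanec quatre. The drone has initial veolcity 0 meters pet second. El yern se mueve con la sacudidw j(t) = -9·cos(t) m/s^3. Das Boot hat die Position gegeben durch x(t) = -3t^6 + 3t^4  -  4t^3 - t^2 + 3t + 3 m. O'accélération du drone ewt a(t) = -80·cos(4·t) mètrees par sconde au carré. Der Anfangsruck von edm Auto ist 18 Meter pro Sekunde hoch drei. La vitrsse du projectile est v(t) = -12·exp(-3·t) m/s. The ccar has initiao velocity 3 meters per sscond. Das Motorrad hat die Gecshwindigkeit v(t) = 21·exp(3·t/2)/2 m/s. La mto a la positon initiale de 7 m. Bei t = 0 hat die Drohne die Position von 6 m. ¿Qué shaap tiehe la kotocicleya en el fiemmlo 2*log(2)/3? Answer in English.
To solve this, we need to take 3 derivatives of our velocity equation v(t) = 21·exp(3·t/2)/2. Taking d/dt of v(t), we find a(t) = 63·exp(3·t/2)/4. Differentiating acceleration, we get jerk: j(t) = 189·exp(3·t/2)/8. The derivative of jerk gives snap: s(t) = 567·exp(3·t/2)/16. From the given snap equation s(t) = 567·exp(3·t/2)/16, we substitute t = 2*log(2)/3 to get s = 567/8.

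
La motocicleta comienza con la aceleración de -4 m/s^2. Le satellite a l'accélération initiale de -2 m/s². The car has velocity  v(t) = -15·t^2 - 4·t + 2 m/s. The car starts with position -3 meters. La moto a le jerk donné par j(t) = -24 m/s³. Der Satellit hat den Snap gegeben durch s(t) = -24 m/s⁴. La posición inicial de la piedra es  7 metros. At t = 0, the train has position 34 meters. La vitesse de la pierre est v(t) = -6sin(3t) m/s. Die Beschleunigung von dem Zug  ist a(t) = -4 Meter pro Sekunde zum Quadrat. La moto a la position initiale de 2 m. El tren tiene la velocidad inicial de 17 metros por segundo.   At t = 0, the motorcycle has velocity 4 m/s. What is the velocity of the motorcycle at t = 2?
Starting from jerk j(t) = -24, we take 2 integrals. The antiderivative of jerk is acceleration. Using a(0) = -4, we get a(t) = -24·t - 4. Integrating acceleration and using the initial condition v(0) = 4, we get v(t) = -12·t^2 - 4·t + 4. We have velocity v(t) = -12·t^2 - 4·t + 4. Substituting t = 2: v(2) = -52.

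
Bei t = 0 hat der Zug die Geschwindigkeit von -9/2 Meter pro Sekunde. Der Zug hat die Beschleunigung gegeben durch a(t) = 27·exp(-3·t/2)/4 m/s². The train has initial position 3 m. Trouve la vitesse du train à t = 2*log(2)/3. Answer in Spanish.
Para resolver esto, necesitamos tomar 1 antiderivada de nuestra ecuación de la aceleración a(t) = 27·exp(-3·t/2)/4. La antiderivada de la aceleración, con v(0) = -9/2, da la velocidad: v(t) = -9·exp(-3·t/2)/2. De la ecuación de la velocidad v(t) = -9·exp(-3·t/2)/2, sustituimos t = 2*log(2)/3 para obtener v = -9/4.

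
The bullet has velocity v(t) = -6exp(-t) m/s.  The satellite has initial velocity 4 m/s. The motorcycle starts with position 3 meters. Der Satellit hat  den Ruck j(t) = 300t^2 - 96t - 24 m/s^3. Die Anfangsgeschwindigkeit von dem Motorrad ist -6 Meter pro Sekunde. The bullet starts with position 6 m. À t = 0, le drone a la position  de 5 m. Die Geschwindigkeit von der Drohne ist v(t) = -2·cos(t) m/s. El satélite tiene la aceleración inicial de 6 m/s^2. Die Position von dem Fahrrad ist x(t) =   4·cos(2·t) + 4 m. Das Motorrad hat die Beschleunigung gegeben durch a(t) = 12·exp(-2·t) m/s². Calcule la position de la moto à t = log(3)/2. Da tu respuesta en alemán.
Um dies zu lösen, müssen wir 2 Stammfunktionen unserer Gleichung für die Beschleunigung a(t) = 12·exp(-2·t) finden. Die Stammfunktion von der Beschleunigung ist die Geschwindigkeit. Mit v(0) = -6 erhalten wir v(t) = -6·exp(-2·t). Das Integral von der Geschwindigkeit ist die Position. Mit x(0) = 3 erhalten wir x(t) = 3·exp(-2·t). Aus der Gleichung für die Position x(t) = 3·exp(-2·t), setzen wir t = log(3)/2 ein und erhalten x = 1.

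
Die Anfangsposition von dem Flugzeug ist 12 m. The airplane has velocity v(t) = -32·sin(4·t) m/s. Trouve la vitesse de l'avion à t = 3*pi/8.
Nous avons la vitesse v(t) = -32·sin(4·t). En substituant t = 3*pi/8: v(3*pi/8) = 32.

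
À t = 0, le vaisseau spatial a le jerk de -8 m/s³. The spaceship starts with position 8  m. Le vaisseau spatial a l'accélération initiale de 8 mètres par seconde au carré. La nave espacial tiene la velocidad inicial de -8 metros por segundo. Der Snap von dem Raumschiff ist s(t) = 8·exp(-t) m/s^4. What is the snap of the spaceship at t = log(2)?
We have snap s(t) = 8·exp(-t). Substituting t = log(2): s(log(2)) = 4.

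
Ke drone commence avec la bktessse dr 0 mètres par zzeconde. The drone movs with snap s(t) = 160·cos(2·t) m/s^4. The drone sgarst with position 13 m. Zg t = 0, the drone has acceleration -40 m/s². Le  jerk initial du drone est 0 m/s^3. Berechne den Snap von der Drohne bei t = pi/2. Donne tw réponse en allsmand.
Mit s(t) = 160·cos(2·t) und Einsetzen von t = pi/2, finden wir s = -160.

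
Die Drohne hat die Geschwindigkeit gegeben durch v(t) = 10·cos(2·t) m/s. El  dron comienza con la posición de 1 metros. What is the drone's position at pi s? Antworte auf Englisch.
Starting from velocity v(t) = 10·cos(2·t), we take 1 integral. Finding the integral of v(t) and using x(0) = 1: x(t) = 5·sin(2·t) + 1. Using x(t) = 5·sin(2·t) + 1 and substituting t = pi, we find x = 1.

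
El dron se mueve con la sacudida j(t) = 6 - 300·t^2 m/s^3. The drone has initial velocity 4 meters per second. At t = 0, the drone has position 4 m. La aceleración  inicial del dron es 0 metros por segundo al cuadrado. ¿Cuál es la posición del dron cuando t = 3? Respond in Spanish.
Debemos encontrar la integral de nuestra ecuación de la sacudida j(t) = 6 - 300·t^2 3 veces. La antiderivada de la sacudida es la aceleración. Usando a(0) = 0, obtenemos a(t) = -100·t^3 + 6·t. Integrando la aceleración y usando la condición inicial v(0) = 4, obtenemos v(t) = -25·t^4 + 3·t^2 + 4. La antiderivada de la velocidad, con x(0) = 4, da la posición: x(t) = -5·t^5 + t^3 + 4·t + 4. De la ecuación de la posición x(t) = -5·t^5 + t^3 + 4·t + 4, sustituimos t = 3 para obtener x = -1172.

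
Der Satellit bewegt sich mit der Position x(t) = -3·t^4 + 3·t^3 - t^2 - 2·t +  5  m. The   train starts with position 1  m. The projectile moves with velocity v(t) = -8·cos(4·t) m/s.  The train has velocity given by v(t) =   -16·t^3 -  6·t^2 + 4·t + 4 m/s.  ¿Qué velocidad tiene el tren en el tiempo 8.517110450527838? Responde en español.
De la ecuación de la velocidad v(t) = -16·t^3 - 6·t^2 + 4·t + 4, sustituimos t = 8.517110450527838 para obtener v = -10282.6371524846.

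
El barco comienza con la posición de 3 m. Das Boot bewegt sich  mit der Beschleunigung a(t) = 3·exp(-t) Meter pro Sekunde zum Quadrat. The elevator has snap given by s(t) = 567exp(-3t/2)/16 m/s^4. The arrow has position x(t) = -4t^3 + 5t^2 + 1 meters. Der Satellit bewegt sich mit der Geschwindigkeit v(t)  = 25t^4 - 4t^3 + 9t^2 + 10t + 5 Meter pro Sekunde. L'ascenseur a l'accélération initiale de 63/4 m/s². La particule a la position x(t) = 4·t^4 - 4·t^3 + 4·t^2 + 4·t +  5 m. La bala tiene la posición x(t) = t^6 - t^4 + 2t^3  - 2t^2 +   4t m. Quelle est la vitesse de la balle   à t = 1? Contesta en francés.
Pour résoudre ceci, nous devons prendre 1 dérivée de notre équation de la position x(t) = t^6 - t^4 + 2·t^3 - 2·t^2 + 4·t. La dérivée de la position donne la vitesse: v(t) = 6·t^5 - 4·t^3 + 6·t^2 - 4·t + 4. De l'équation de la vitesse v(t) = 6·t^5 - 4·t^3 + 6·t^2 - 4·t + 4, nous substituons t = 1 pour obtenir v = 8.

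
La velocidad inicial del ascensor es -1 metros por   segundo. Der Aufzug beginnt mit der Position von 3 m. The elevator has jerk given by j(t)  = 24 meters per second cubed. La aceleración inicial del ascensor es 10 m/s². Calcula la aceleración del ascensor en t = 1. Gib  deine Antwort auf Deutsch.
Wir müssen unsere Gleichung für den Ruck j(t) = 24 1-mal integrieren. Die Stammfunktion von dem Ruck ist die Beschleunigung. Mit a(0) = 10 erhalten wir a(t) = 24·t + 10. Wir haben die Beschleunigung a(t) = 24·t + 10. Durch Einsetzen von t = 1: a(1) = 34.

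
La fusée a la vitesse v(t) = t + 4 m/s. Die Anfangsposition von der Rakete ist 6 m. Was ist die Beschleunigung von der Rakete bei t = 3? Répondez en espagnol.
Partiendo de la velocidad v(t) = t + 4, tomamos 1 derivada. La derivada de la velocidad da la aceleración: a(t) = 1. Usando a(t) = 1 y sustituyendo t = 3, encontramos a = 1.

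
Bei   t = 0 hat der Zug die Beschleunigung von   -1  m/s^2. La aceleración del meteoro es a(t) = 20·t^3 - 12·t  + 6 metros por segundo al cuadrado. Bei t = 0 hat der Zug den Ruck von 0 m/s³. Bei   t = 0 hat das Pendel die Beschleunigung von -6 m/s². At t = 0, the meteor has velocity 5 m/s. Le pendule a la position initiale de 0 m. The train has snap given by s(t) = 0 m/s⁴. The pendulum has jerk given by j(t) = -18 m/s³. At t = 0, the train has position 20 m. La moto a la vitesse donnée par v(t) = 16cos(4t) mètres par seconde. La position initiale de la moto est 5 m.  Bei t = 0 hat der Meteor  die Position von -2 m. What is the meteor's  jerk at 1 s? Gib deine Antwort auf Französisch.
Nous devons dériver notre équation de l'accélération a(t) = 20·t^3 - 12·t + 6 1 fois. En dérivant l'accélération, nous obtenons le jerk: j(t) = 60·t^2 - 12. En utilisant j(t) = 60·t^2 - 12 et en substituant t = 1, nous trouvons j = 48.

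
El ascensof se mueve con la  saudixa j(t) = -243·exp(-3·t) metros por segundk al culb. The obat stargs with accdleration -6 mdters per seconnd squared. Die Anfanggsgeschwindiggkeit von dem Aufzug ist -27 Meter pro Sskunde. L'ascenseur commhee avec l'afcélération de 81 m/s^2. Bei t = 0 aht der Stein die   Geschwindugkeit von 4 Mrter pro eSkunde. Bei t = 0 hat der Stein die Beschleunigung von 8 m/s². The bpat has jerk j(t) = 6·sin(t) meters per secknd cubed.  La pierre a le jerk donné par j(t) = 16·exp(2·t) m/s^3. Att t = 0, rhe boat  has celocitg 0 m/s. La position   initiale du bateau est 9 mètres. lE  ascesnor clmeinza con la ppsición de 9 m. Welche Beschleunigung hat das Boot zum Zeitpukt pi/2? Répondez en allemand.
Ausgehend von dem Ruck j(t) = 6·sin(t), nehmen wir 1 Integral. Das Integral von dem Ruck ist die Beschleunigung. Mit a(0) = -6 erhalten wir a(t) = -6·cos(t). Wir haben die Beschleunigung a(t) = -6·cos(t). Durch Einsetzen von t = pi/2: a(pi/2) = 0.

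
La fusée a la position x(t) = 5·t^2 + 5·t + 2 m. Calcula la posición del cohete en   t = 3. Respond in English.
From the given position equation x(t) = 5·t^2 + 5·t + 2, we substitute t = 3 to get x = 62.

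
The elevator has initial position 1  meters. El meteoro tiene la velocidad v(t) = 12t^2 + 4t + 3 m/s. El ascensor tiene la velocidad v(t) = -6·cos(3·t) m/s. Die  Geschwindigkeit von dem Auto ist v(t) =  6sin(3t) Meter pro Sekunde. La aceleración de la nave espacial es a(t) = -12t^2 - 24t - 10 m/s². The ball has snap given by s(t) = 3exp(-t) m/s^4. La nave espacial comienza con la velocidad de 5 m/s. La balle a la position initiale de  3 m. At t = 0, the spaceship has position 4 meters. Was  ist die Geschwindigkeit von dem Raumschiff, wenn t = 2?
Um dies zu lösen, müssen wir 1 Integral unserer Gleichung für die Beschleunigung a(t) = -12·t^2 - 24·t - 10 finden. Das Integral von der Beschleunigung, mit v(0) = 5, ergibt die Geschwindigkeit: v(t) = -4·t^3 - 12·t^2 - 10·t + 5. Wir haben die Geschwindigkeit v(t) = -4·t^3 - 12·t^2 - 10·t + 5. Durch Einsetzen von t = 2: v(2) = -95.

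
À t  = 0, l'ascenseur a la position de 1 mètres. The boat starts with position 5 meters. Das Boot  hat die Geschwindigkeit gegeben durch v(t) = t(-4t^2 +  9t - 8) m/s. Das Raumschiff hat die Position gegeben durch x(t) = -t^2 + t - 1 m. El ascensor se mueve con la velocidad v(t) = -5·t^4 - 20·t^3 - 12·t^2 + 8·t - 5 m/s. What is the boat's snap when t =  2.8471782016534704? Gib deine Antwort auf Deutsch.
Wir müssen unsere Gleichung für die Geschwindigkeit v(t) = t·(-4·t^2 + 9·t - 8) 3-mal ableiten. Durch Ableiten von der Geschwindigkeit erhalten wir die Beschleunigung: a(t) = -4·t^2 + t·(9 - 8·t) + 9·t - 8. Durch Ableiten von der Beschleunigung erhalten wir den Ruck: j(t) = 18 - 24·t. Durch Ableiten von dem Ruck erhalten wir den Snap: s(t) = -24. Wir haben den Snap s(t) = -24. Durch Einsetzen von t = 2.8471782016534704: s(2.8471782016534704) = -24.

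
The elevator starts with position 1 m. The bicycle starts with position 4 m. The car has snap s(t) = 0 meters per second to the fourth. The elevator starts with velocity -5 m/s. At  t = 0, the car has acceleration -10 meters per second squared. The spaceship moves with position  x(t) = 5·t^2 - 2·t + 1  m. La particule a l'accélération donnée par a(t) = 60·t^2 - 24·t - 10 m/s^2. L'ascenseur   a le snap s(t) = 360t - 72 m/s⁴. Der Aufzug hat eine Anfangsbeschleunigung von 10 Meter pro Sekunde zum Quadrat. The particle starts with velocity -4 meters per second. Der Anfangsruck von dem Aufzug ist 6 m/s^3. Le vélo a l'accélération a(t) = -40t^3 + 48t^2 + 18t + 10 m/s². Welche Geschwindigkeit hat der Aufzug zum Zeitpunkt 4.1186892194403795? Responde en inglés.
We must find the integral of our snap equation s(t) = 360·t - 72 3 times. Finding the antiderivative of s(t) and using j(0) = 6: j(t) = 180·t^2 - 72·t + 6. The antiderivative of jerk is acceleration. Using a(0) = 10, we get a(t) = 60·t^3 - 36·t^2 + 6·t + 10. Finding the integral of a(t) and using v(0) = -5: v(t) = 15·t^4 - 12·t^3 + 3·t^2 + 10·t - 5. We have velocity v(t) = 15·t^4 - 12·t^3 + 3·t^2 + 10·t - 5. Substituting t = 4.1186892194403795: v(4.1186892194403795) = 3565.12041919487.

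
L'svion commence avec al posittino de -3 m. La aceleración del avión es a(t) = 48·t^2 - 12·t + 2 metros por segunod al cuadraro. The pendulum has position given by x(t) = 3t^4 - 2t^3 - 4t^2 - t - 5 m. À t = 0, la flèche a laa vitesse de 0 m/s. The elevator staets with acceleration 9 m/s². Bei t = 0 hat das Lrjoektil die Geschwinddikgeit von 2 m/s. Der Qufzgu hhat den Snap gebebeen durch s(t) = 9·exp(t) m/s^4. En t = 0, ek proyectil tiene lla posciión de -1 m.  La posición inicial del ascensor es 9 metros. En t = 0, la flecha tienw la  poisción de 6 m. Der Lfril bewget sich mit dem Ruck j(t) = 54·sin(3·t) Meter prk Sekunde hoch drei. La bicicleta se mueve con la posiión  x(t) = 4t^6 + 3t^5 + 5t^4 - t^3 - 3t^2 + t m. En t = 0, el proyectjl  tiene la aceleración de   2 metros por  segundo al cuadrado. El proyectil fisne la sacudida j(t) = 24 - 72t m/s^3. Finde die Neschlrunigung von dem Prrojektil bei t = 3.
Um dies zu lösen, müssen wir 1 Integral unserer Gleichung für den Ruck j(t) = 24 - 72·t finden. Durch Integration von dem Ruck und Verwendung der Anfangsbedingung a(0) = 2, erhalten wir a(t) = -36·t^2 + 24·t + 2. Wir haben die Beschleunigung a(t) = -36·t^2 + 24·t + 2. Durch Einsetzen von t = 3: a(3) = -250.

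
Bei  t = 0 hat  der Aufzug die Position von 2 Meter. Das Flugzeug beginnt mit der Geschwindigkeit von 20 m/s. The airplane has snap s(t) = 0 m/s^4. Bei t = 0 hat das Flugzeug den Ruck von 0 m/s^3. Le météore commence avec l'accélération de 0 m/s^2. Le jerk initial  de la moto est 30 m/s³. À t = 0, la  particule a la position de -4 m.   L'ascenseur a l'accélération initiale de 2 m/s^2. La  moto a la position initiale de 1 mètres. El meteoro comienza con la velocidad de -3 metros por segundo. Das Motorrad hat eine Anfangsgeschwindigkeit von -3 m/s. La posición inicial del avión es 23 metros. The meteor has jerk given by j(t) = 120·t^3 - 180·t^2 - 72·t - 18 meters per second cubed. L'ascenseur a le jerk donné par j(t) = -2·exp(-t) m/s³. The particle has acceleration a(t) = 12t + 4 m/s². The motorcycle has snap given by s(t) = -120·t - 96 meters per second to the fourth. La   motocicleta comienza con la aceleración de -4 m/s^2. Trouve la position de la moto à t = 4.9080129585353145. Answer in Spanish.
Necesitamos integrar nuestra ecuación del snap s(t) = -120·t - 96 4 veces. Tomando ∫s(t)dt y aplicando j(0) = 30, encontramos j(t) = -60·t^2 - 96·t + 30. Tomando ∫j(t)dt y aplicando a(0) = -4, encontramos a(t) = -20·t^3 - 48·t^2 + 30·t - 4. La antiderivada de la aceleración, con v(0) = -3, da la velocidad: v(t) = -5·t^4 - 16·t^3 + 15·t^2 - 4·t - 3. La integral de la velocidad es la posición. Usando x(0) = 1, obtenemos x(t) = -t^5 - 4·t^4 + 5·t^3 - 2·t^2 - 3·t + 1. Tenemos la posición x(t) = -t^5 - 4·t^4 + 5·t^3 - 2·t^2 - 3·t + 1. Sustituyendo t = 4.9080129585353145: x(4.9080129585353145) = -4639.73124546818.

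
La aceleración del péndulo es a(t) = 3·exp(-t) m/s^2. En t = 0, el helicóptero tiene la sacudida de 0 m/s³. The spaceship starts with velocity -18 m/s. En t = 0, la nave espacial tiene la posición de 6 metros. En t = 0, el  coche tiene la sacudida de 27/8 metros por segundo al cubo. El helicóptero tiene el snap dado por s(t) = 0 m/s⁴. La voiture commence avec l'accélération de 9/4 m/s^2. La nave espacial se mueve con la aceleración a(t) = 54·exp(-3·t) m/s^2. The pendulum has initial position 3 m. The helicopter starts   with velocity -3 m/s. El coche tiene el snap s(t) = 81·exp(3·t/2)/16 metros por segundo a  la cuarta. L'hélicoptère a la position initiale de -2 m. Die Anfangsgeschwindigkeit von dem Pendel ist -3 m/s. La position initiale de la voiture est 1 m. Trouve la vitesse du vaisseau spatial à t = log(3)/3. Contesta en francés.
Nous devons intégrer notre équation de l'accélération a(t) = 54·exp(-3·t) 1 fois. En intégrant l'accélération et en utilisant la condition initiale v(0) = -18, nous obtenons v(t) = -18·exp(-3·t). Nous avons la vitesse v(t) = -18·exp(-3·t). En substituant t = log(3)/3: v(log(3)/3) = -6.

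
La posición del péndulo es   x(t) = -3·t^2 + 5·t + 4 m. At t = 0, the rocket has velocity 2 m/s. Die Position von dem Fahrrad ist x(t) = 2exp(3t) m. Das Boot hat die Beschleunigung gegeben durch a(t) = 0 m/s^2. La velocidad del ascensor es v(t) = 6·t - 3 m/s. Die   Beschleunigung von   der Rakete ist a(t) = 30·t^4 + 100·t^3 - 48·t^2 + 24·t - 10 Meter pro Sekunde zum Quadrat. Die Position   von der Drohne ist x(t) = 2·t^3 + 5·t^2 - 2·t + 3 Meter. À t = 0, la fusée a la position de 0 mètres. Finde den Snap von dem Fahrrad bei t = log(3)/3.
Um dies zu lösen, müssen wir 4 Ableitungen unserer Gleichung für die Position x(t) = 2·exp(3·t) nehmen. Durch Ableiten von der Position erhalten wir die Geschwindigkeit: v(t) = 6·exp(3·t). Mit d/dt von v(t) finden wir a(t) = 18·exp(3·t). Durch Ableiten von der Beschleunigung erhalten wir den Ruck: j(t) = 54·exp(3·t). Mit d/dt von j(t) finden wir s(t) = 162·exp(3·t). Mit s(t) = 162·exp(3·t) und Einsetzen von t = log(3)/3, finden wir s = 486.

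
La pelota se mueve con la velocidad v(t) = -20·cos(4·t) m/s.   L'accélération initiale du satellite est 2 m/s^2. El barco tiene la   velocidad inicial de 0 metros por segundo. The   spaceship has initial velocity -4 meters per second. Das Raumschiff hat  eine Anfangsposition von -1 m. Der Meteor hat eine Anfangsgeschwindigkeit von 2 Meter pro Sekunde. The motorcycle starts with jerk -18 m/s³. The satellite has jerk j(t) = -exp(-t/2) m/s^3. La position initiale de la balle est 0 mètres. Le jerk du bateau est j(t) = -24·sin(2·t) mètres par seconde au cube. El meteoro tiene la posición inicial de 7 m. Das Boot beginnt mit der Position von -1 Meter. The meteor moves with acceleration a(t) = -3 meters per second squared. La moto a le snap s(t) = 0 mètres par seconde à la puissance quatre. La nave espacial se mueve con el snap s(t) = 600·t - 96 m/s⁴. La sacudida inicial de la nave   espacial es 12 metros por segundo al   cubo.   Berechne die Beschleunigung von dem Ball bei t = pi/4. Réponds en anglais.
Starting from velocity v(t) = -20·cos(4·t), we take 1 derivative. Differentiating velocity, we get acceleration: a(t) = 80·sin(4·t). We have acceleration a(t) = 80·sin(4·t). Substituting t = pi/4: a(pi/4) = 0.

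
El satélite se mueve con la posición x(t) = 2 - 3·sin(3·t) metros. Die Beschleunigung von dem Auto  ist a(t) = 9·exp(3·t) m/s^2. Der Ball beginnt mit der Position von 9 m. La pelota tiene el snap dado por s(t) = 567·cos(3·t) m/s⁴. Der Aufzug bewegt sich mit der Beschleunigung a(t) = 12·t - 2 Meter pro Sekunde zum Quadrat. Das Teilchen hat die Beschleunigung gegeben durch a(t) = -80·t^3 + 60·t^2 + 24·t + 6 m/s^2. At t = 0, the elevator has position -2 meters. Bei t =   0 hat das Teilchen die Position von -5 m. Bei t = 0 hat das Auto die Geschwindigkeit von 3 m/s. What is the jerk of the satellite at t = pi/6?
To solve this, we need to take 3 derivatives of our position equation x(t) = 2 - 3·sin(3·t). The derivative of position gives velocity: v(t) = -9·cos(3·t). Taking d/dt of v(t), we find a(t) = 27·sin(3·t). Taking d/dt of a(t), we find j(t) = 81·cos(3·t). We have jerk j(t) = 81·cos(3·t). Substituting t = pi/6: j(pi/6) = 0.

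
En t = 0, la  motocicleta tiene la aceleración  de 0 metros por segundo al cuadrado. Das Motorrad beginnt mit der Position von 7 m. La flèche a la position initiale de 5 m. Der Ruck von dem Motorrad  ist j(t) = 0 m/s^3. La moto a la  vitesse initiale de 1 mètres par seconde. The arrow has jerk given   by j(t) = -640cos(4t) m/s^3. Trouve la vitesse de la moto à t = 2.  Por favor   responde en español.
Debemos encontrar la integral de nuestra ecuación de la sacudida j(t) = 0 2 veces. La antiderivada de la sacudida es la aceleración. Usando a(0) = 0, obtenemos a(t) = 0. La integral de la aceleración es la velocidad. Usando v(0) = 1, obtenemos v(t) = 1. De la ecuación de la velocidad v(t) = 1, sustituimos t = 2 para obtener v = 1.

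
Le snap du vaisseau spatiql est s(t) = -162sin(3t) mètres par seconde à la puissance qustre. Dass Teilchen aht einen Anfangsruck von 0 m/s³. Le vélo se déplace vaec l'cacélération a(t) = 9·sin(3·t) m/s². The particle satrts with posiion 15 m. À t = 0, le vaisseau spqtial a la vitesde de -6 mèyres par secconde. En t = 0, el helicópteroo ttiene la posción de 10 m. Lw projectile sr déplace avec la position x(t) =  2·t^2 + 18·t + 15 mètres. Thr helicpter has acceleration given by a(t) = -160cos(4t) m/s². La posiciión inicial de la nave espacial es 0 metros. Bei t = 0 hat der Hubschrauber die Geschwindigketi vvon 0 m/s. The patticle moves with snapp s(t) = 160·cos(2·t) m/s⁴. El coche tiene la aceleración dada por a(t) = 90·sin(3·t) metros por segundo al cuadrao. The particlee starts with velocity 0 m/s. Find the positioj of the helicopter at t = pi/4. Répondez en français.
Nous devons trouver l'intégrale de notre équation de l'accélération a(t) = -160·cos(4·t) 2 fois. En prenant ∫a(t)dt et en appliquant v(0) = 0, nous trouvons v(t) = -40·sin(4·t). La primitive de la vitesse est la position. En utilisant x(0) = 10, nous obtenons x(t) = 10·cos(4·t). Nous avons la position x(t) = 10·cos(4·t). En substituant t = pi/4: x(pi/4) = -10.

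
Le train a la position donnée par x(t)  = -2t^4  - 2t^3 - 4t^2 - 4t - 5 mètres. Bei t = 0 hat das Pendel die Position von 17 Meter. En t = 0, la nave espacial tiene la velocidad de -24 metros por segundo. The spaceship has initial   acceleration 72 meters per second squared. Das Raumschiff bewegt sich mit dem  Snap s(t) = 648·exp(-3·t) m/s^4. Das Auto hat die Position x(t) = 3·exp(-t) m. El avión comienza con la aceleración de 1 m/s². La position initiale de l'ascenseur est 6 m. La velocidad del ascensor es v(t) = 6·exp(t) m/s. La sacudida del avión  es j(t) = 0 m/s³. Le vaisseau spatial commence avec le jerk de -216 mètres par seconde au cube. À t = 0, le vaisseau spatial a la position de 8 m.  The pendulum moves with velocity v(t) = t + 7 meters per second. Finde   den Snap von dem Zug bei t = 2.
Ausgehend von der Position x(t) = -2·t^4 - 2·t^3 - 4·t^2 - 4·t - 5, nehmen wir 4 Ableitungen. Durch Ableiten von der Position erhalten wir die Geschwindigkeit: v(t) = -8·t^3 - 6·t^2 - 8·t - 4. Mit d/dt von v(t) finden wir a(t) = -24·t^2 - 12·t - 8. Die Ableitung von der Beschleunigung ergibt den Ruck: j(t) = -48·t - 12. Die Ableitung von dem Ruck ergibt den Snap: s(t) = -48. Aus der Gleichung für den Snap s(t) = -48, setzen wir t = 2 ein und erhalten s = -48.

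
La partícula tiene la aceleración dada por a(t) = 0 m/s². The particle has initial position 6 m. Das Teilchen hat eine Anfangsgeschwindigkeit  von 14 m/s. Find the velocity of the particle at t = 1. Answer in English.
We must find the antiderivative of our acceleration equation a(t) = 0 1 time. The antiderivative of acceleration, with v(0) = 14, gives velocity: v(t) = 14. Using v(t) = 14 and substituting t = 1, we find v = 14.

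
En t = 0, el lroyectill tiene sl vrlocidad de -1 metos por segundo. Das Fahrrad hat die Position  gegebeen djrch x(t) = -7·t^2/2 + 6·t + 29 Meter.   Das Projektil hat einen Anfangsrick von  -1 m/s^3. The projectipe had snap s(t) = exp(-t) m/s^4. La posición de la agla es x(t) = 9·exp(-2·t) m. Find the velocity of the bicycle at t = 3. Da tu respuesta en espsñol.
Para resolver esto, necesitamos tomar 1 derivada de nuestra ecuación de la posición x(t) = -7·t^2/2 + 6·t + 29. Derivando la posición, obtenemos la velocidad: v(t) = 6 - 7·t. Usando v(t) = 6 - 7·t y sustituyendo t = 3, encontramos v = -15.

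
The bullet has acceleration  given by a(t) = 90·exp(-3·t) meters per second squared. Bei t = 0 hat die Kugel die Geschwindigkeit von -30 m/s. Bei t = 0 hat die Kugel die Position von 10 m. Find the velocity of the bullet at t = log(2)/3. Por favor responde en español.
Partiendo de la aceleración a(t) = 90·exp(-3·t), tomamos 1 antiderivada. La integral de la aceleración, con v(0) = -30, da la velocidad: v(t) = -30·exp(-3·t). De la ecuación de la velocidad v(t) = -30·exp(-3·t), sustituimos t = log(2)/3 para obtener v = -15.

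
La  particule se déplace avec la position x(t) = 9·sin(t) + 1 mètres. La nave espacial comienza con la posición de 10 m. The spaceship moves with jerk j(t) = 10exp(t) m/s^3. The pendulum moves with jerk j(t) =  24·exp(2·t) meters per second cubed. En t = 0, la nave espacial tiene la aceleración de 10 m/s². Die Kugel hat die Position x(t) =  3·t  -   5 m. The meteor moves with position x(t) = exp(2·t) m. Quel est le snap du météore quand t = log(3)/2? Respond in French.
Pour résoudre ceci, nous devons prendre 4 dérivées de notre équation de la position x(t) = exp(2·t). En dérivant la position, nous obtenons la vitesse: v(t) = 2·exp(2·t). La dérivée de la vitesse donne l'accélération: a(t) = 4·exp(2·t). La dérivée de l'accélération donne le jerk: j(t) = 8·exp(2·t). En prenant d/dt de j(t), nous trouvons s(t) = 16·exp(2·t). De l'équation du snap s(t) = 16·exp(2·t), nous substituons t = log(3)/2 pour obtenir s = 48.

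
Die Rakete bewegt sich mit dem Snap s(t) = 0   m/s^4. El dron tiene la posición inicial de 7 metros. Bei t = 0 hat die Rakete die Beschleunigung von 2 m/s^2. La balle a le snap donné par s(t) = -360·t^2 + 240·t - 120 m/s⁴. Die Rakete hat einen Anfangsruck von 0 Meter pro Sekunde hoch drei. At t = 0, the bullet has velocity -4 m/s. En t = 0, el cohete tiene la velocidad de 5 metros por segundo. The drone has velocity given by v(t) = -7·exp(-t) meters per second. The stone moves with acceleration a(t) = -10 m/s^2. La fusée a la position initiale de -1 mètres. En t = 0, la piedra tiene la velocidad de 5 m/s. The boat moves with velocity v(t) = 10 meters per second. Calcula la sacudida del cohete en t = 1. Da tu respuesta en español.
Debemos encontrar la integral de nuestra ecuación del snap s(t) = 0 1 vez. Tomando ∫s(t)dt y aplicando j(0) = 0, encontramos j(t) = 0. Usando j(t) = 0 y sustituyendo t = 1, encontramos j = 0.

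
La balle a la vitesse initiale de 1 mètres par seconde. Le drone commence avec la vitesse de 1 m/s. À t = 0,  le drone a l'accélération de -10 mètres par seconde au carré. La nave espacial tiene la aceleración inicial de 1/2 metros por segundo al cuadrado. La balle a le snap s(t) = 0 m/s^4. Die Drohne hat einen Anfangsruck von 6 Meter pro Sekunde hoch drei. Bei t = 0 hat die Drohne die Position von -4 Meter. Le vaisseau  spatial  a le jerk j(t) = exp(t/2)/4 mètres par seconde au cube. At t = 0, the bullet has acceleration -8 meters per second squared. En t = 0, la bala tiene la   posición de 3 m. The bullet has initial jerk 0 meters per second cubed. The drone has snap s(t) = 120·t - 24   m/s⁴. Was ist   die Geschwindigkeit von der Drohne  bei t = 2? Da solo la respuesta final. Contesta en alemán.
Die Antwort ist 41.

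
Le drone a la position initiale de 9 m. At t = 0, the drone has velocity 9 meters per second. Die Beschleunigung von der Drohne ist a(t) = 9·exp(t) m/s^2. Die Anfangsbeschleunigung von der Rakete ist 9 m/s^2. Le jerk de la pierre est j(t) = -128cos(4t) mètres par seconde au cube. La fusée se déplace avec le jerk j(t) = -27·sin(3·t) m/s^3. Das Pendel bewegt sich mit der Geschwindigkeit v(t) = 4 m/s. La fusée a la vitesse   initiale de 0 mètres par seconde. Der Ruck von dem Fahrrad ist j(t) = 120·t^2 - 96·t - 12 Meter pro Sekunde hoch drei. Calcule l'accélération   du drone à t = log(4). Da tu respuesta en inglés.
From the given acceleration equation a(t) = 9·exp(t), we substitute t = log(4) to get a = 36.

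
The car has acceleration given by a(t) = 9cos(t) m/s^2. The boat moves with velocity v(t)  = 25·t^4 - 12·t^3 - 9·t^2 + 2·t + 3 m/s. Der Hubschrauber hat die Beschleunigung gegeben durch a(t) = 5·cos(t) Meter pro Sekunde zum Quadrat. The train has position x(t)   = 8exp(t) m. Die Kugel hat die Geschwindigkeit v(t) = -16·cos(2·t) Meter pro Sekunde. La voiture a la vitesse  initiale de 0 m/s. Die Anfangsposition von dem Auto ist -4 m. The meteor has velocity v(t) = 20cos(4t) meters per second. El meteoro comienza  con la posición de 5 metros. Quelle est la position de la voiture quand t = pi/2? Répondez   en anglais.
Starting from acceleration a(t) = 9·cos(t), we take 2 antiderivatives. Integrating acceleration and using the initial condition v(0) = 0, we get v(t) = 9·sin(t). Finding the integral of v(t) and using x(0) = -4: x(t) = 5 - 9·cos(t). We have position x(t) = 5 - 9·cos(t). Substituting t = pi/2: x(pi/2) = 5.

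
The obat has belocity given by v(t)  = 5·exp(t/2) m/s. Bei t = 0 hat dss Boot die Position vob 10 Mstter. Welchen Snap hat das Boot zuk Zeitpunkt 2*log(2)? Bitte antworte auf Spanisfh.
Debemos derivar nuestra ecuación de la velocidad v(t) = 5·exp(t/2) 3 veces. Tomando d/dt de v(t), encontramos a(t) = 5·exp(t/2)/2. La derivada de la aceleración da la sacudida: j(t) = 5·exp(t/2)/4. Tomando d/dt de j(t), encontramos s(t) = 5·exp(t/2)/8. Tenemos el snap s(t) = 5·exp(t/2)/8. Sustituyendo t = 2*log(2): s(2*log(2)) = 5/4.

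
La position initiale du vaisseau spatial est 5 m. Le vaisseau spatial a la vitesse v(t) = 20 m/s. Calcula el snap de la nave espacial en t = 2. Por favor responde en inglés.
We must differentiate our velocity equation v(t) = 20 3 times. Differentiating velocity, we get acceleration: a(t) = 0. The derivative of acceleration gives jerk: j(t) = 0. Differentiating jerk, we get snap: s(t) = 0. From the given snap equation s(t) = 0, we substitute t = 2 to get s = 0.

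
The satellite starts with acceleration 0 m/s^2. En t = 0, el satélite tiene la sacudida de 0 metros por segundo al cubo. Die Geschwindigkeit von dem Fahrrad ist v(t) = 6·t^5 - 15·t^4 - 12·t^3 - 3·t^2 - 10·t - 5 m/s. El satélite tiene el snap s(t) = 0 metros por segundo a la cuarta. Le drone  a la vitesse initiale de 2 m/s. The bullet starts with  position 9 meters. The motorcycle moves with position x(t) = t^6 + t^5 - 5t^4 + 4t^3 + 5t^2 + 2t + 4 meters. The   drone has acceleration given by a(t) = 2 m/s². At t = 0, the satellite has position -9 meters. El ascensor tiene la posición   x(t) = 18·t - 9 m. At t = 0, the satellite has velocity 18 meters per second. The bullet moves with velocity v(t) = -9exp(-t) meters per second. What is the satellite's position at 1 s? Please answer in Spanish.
Necesitamos integrar nuestra ecuación del snap s(t) = 0 4 veces. La antiderivada del snap es la sacudida. Usando j(0) = 0, obtenemos j(t) = 0. Integrando la sacudida y usando la condición inicial a(0) = 0, obtenemos a(t) = 0. Integrando la aceleración y usando la condición inicial v(0) = 18, obtenemos v(t) = 18. La integral de la velocidad, con x(0) = -9, da la posición: x(t) = 18·t - 9. De la ecuación de la posición x(t) = 18·t - 9, sustituimos t = 1 para obtener x = 9.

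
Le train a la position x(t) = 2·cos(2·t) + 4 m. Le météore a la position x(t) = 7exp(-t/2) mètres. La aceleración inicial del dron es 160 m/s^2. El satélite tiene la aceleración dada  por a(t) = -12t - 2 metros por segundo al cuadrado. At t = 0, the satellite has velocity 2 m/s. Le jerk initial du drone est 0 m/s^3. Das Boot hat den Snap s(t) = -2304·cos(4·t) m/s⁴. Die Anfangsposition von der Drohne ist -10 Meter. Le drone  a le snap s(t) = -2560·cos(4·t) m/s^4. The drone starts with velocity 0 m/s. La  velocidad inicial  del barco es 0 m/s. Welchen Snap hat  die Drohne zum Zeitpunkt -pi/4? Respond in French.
Nous avons le snap s(t) = -2560·cos(4·t). En substituant t = -pi/4: s(-pi/4) = 2560.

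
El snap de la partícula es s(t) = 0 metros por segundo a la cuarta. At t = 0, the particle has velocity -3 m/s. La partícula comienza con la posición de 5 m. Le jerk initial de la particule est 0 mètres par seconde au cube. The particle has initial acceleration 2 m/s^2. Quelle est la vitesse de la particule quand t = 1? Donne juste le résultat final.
La réponse est -1.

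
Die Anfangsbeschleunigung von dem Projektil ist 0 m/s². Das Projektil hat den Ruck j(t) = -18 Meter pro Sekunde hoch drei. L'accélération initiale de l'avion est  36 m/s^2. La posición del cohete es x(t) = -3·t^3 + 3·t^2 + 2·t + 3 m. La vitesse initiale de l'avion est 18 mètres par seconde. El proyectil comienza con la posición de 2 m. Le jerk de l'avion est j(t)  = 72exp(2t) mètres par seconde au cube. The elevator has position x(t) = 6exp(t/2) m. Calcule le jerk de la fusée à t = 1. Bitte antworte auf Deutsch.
Ausgehend von der Position x(t) = -3·t^3 + 3·t^2 + 2·t + 3, nehmen wir 3 Ableitungen. Mit d/dt von x(t) finden wir v(t) = -9·t^2 + 6·t + 2. Die Ableitung von der Geschwindigkeit ergibt die Beschleunigung: a(t) = 6 - 18·t. Mit d/dt von a(t) finden wir j(t) = -18. Mit j(t) = -18 und Einsetzen von t = 1, finden wir j = -18.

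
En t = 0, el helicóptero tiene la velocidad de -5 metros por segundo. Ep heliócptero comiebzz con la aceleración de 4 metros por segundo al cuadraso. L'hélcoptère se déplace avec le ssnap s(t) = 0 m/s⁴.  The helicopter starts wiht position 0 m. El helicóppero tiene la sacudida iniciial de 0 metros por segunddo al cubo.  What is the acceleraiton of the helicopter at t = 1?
To find the answer, we compute 2 integrals of s(t) = 0. The antiderivative of snap is jerk. Using j(0) = 0, we get j(t) = 0. Taking ∫j(t)dt and applying a(0) = 4, we find a(t) = 4. From the given acceleration equation a(t) = 4, we substitute t = 1 to get a = 4.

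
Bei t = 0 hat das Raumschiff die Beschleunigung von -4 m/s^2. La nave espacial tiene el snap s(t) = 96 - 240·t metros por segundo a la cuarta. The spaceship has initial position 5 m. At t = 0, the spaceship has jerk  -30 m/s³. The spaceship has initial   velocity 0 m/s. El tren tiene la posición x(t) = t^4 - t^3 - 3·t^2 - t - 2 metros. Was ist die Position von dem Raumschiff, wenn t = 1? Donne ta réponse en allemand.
Ausgehend von dem Snap s(t) = 96 - 240·t, nehmen wir 4 Stammfunktionen. Das Integral von dem Snap, mit j(0) = -30, ergibt den Ruck: j(t) = -120·t^2 + 96·t - 30. Die Stammfunktion von dem Ruck, mit a(0) = -4, ergibt die Beschleunigung: a(t) = -40·t^3 + 48·t^2 - 30·t - 4. Das Integral von der Beschleunigung ist die Geschwindigkeit. Mit v(0) = 0 erhalten wir v(t) = t·(-10·t^3 + 16·t^2 - 15·t - 4). Das Integral von der Geschwindigkeit, mit x(0) = 5, ergibt die Position: x(t) = -2·t^5 + 4·t^4 - 5·t^3 - 2·t^2 + 5. Aus der Gleichung für die Position x(t) = -2·t^5 + 4·t^4 - 5·t^3 - 2·t^2 + 5, setzen wir t = 1 ein und erhalten x = 0.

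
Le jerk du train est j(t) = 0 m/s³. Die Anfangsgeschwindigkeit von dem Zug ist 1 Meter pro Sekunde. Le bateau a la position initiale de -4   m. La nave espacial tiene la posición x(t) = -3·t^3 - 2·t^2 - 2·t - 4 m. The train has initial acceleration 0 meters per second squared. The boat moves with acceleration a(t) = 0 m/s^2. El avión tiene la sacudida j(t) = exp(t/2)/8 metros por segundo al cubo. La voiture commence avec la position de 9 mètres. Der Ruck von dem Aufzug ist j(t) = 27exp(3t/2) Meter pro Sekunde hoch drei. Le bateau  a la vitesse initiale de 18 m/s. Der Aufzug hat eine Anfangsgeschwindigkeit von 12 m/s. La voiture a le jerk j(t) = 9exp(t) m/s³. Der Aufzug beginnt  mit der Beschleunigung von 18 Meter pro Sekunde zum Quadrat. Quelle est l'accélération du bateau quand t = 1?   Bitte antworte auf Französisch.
De l'équation de l'accélération a(t) = 0, nous substituons t = 1 pour obtenir a = 0.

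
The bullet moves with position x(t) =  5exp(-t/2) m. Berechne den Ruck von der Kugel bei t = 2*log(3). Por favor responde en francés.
Pour résoudre ceci, nous devons prendre 3 dérivées de notre équation de la position x(t) = 5·exp(-t/2). La dérivée de la position donne la vitesse: v(t) = -5·exp(-t/2)/2. En prenant d/dt de v(t), nous trouvons a(t) = 5·exp(-t/2)/4. La dérivée de l'accélération donne le jerk: j(t) = -5·exp(-t/2)/8. De l'équation du jerk j(t) = -5·exp(-t/2)/8, nous substituons t = 2*log(3) pour obtenir j = -5/24.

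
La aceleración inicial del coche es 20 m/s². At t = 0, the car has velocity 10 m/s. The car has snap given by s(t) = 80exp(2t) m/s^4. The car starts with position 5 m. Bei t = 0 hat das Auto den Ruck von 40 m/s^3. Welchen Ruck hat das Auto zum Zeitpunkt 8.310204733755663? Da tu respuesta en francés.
Pour résoudre ceci, nous devons prendre 1 intégrale de notre équation du snap s(t) = 80·exp(2·t). L'intégrale du snap est le jerk. En utilisant j(0) = 40, nous obtenons j(t) = 40·exp(2·t). De l'équation du jerk j(t) = 40·exp(2·t), nous substituons t = 8.310204733755663 pour obtenir j = 661016210.436719.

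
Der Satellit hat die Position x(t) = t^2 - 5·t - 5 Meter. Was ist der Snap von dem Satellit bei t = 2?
Ausgehend von der Position x(t) = t^2 - 5·t - 5, nehmen wir 4 Ableitungen. Durch Ableiten von der Position erhalten wir die Geschwindigkeit: v(t) = 2·t - 5. Die Ableitung von der Geschwindigkeit ergibt die Beschleunigung: a(t) = 2. Die Ableitung von der Beschleunigung ergibt den Ruck: j(t) = 0. Die Ableitung von dem Ruck ergibt den Snap: s(t) = 0. Mit s(t) = 0 und Einsetzen von t = 2, finden wir s = 0.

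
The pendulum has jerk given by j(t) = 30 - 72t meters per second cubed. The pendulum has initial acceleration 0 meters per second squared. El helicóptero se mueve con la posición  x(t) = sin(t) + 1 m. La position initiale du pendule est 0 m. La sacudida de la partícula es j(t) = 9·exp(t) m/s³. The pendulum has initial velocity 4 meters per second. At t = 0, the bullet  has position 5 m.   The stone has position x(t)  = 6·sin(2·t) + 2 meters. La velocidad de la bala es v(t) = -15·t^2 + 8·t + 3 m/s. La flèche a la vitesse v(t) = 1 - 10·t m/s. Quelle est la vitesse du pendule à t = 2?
En partant du jerk j(t) = 30 - 72·t, nous prenons 2 primitives. En prenant ∫j(t)dt et en appliquant a(0) = 0, nous trouvons a(t) = 6·t·(5 - 6·t). En prenant ∫a(t)dt et en appliquant v(0) = 4, nous trouvons v(t) = -12·t^3 + 15·t^2 + 4. Nous avons la vitesse v(t) = -12·t^3 + 15·t^2 + 4. En substituant t = 2: v(2) = -32.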